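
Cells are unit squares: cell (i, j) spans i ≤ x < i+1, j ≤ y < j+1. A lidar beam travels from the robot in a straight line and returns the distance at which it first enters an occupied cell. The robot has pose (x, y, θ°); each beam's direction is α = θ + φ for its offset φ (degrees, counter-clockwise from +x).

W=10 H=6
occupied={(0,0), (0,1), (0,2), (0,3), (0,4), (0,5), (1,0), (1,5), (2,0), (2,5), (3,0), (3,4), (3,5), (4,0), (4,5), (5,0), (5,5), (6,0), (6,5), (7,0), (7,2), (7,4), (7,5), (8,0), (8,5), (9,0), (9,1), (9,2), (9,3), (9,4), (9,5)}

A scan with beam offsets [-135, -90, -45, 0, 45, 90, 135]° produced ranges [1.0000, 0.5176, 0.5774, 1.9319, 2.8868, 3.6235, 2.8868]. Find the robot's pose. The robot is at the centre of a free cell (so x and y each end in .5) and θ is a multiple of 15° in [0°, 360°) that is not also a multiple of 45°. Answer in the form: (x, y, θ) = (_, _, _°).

(x, y, θ) = (4.5, 1.5, 345°)

Enumerate (i+0.5, j+0.5, θ) over the 29 free cells and 16 admissible headings. For each, cast all 7 beams and compare to the given ranges.
  (5.5, 4.5, 195°): beam 1 = 0.5774 ≠ 1.0000 ✗
  (1.5, 3.5, 240°): beam 1 = 1.5529 ≠ 1.0000 ✗
  (3.5, 2.5, 165°): beam 1 = 4.0415 ≠ 1.0000 ✗
  (2.5, 3.5, 255°): beam 1 = 1.7321 ≠ 1.0000 ✗
  (2.5, 4.5, 240°): beam 1 = 0.5176 ≠ 1.0000 ✗
  …
  (4.5, 1.5, 345°): r_1=1.0000, r_2=0.5176, r_3=0.5774, r_4=1.9319, r_5=2.8868, r_6=3.6235, r_7=2.8868 — all match ✓
Only this pose fits every beam.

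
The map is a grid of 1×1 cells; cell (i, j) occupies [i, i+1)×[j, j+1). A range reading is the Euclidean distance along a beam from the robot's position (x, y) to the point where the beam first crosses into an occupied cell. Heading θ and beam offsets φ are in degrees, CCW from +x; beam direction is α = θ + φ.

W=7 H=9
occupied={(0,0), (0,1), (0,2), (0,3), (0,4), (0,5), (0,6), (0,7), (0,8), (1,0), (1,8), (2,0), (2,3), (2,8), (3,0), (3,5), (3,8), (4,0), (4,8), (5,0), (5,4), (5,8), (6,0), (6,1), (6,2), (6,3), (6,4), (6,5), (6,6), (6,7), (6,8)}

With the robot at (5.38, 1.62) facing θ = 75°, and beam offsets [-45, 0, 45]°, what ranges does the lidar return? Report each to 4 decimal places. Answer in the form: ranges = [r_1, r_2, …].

beam 1: φ=-45°, α=30°
  d=(0.8660,0.5000)  start (5,1)  tX=0.7159 tY=0.7600  stride 1/|dx|=1.1547 1/|dy|=2.0000
    cross x-line → (6,1), t=0.7159 (wall)
  → r_1 = 0.7159
beam 2: φ=0°, α=75°
  d=(0.2588,0.9659)  start (5,1)  tX=2.3955 tY=0.3934  stride 1/|dx|=3.8637 1/|dy|=1.0353
    cross y-line → (5,2), t=0.3934
    cross y-line → (5,3), t=1.4287
    cross x-line → (6,3), t=2.3955 (wall)
  → r_2 = 2.3955
beam 3: φ=45°, α=120°
  d=(-0.5000,0.8660)  start (5,1)  tX=0.7600 tY=0.4388  stride 1/|dx|=2.0000 1/|dy|=1.1547
    cross y-line → (5,2), t=0.4388
    cross x-line → (4,2), t=0.7600
    cross y-line → (4,3), t=1.5935
    cross y-line → (4,4), t=2.7482
    cross x-line → (3,4), t=2.7600
    cross y-line → (3,5), t=3.9029 (wall)
  → r_3 = 3.9029

ranges = [0.7159, 2.3955, 3.9029]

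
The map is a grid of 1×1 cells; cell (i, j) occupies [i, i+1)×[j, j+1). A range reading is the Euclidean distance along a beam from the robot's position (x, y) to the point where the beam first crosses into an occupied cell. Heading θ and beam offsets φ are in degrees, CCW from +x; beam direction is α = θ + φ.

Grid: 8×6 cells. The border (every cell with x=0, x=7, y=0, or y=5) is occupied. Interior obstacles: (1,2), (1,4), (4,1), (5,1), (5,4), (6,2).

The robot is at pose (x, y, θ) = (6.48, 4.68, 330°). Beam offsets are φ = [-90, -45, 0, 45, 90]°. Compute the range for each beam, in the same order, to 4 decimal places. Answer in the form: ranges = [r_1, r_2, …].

beam 1: φ=-90°, α=240°
  cosα=-0.5000 sinα=-0.8660 | (6,4) | tMaxX 0.9600 tMaxY 0.7852 | tΔX 2.0000 tΔY 1.1547
    t=0.7852 [y] (6,3)
    t=0.9600 [x] (5,3)
    t=1.9399 [y] (5,2)
    t=2.9600 [x] (4,2)
    t=3.0946 [y] (4,1) — stop
  → r_1 = 3.0946
beam 2: φ=-45°, α=285°
  cosα=0.2588 sinα=-0.9659 | (6,4) | tMaxX 2.0091 tMaxY 0.7040 | tΔX 3.8637 tΔY 1.0353
    t=0.7040 [y] (6,3)
    t=1.7393 [y] (6,2) — stop
  → r_2 = 1.7393
beam 3: φ=0°, α=330°
  cosα=0.8660 sinα=-0.5000 | (6,4) | tMaxX 0.6004 tMaxY 1.3600 | tΔX 1.1547 tΔY 2.0000
    t=0.6004 [x] (7,4) — stop
  → r_3 = 0.6004
beam 4: φ=45°, α=15°
  cosα=0.9659 sinα=0.2588 | (6,4) | tMaxX 0.5383 tMaxY 1.2364 | tΔX 1.0353 tΔY 3.8637
    t=0.5383 [x] (7,4) — stop
  → r_4 = 0.5383
beam 5: φ=90°, α=60°
  cosα=0.5000 sinα=0.8660 | (6,4) | tMaxX 1.0400 tMaxY 0.3695 | tΔX 2.0000 tΔY 1.1547
    t=0.3695 [y] (6,5) — stop
  → r_5 = 0.3695

ranges = [3.0946, 1.7393, 0.6004, 0.5383, 0.3695]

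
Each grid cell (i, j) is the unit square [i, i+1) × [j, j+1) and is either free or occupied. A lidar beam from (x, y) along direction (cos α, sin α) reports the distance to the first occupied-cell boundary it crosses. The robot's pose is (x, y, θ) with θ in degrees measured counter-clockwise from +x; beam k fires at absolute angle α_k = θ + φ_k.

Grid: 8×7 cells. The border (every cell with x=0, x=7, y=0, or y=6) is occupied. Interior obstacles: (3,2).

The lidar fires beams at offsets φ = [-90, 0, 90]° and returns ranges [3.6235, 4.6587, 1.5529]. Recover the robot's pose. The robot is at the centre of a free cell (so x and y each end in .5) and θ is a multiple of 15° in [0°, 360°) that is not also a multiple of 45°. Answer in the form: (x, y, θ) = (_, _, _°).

Candidates: 29 free-cell centres × 16 headings = 464 poses. Raycast each; keep the one whose scan matches to 4 dp.
  (6.5, 5.5, 330°): beam 1 = 5.1962 ≠ 3.6235 ✗
  (2.5, 5.5, 210°): beam 1 = 0.5774 ≠ 3.6235 ✗
  (2.5, 4.5, 285°): beam 1 = 1.5529 ≠ 3.6235 ✗
  …
  (2.5, 4.5, 345°): r_1=3.6235, r_2=4.6587, r_3=1.5529 — all match ✓
No second candidate reproduces the full scan.

(x, y, θ) = (2.5, 4.5, 345°)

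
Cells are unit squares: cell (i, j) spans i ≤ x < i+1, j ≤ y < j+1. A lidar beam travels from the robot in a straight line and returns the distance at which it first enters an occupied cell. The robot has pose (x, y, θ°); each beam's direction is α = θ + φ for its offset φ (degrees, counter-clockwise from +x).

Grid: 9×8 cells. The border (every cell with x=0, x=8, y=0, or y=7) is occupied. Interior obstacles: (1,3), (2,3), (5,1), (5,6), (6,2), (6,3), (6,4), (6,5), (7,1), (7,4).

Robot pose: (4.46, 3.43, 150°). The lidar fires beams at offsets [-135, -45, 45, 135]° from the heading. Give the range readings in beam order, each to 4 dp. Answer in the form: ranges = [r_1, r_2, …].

beam 1: φ=-135°, α=15°
  dir = (cos 15°, sin 15°) = (0.9659, 0.2588); from cell (4,3)
  next x-line at t=0.5590, next y-line at t=2.2023; Δt_x=1.0353, Δt_y=3.8637
    x: enter (5,3) at t=0.5590
    x: enter (6,3) at t=1.5943 ← occupied
  → r_1 = 1.5943
beam 2: φ=-45°, α=105°
  dir = (cos 105°, sin 105°) = (-0.2588, 0.9659); from cell (4,3)
  next x-line at t=1.7773, next y-line at t=0.5901; Δt_x=3.8637, Δt_y=1.0353
    y: enter (4,4) at t=0.5901
    y: enter (4,5) at t=1.6254
    x: enter (3,5) at t=1.7773
    y: enter (3,6) at t=2.6607
    y: enter (3,7) at t=3.6959 ← occupied
  → r_2 = 3.6959
beam 3: φ=45°, α=195°
  dir = (cos 195°, sin 195°) = (-0.9659, -0.2588); from cell (4,3)
  next x-line at t=0.4762, next y-line at t=1.6614; Δt_x=1.0353, Δt_y=3.8637
    x: enter (3,3) at t=0.4762
    x: enter (2,3) at t=1.5115 ← occupied
  → r_3 = 1.5115
beam 4: φ=135°, α=285°
  dir = (cos 285°, sin 285°) = (0.2588, -0.9659); from cell (4,3)
  next x-line at t=2.0864, next y-line at t=0.4452; Δt_x=3.8637, Δt_y=1.0353
    y: enter (4,2) at t=0.4452
    y: enter (4,1) at t=1.4804
    x: enter (5,1) at t=2.0864 ← occupied
  → r_4 = 2.0864

ranges = [1.5943, 3.6959, 1.5115, 2.0864]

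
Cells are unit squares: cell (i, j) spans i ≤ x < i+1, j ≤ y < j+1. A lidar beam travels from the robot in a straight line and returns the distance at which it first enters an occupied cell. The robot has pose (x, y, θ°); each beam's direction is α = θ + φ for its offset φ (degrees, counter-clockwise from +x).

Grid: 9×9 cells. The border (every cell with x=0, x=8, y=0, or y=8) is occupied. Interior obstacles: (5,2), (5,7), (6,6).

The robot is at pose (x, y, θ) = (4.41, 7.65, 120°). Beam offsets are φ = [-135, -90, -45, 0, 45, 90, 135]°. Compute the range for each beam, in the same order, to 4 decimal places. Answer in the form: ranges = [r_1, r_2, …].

beam 1: φ=-135°, α=345°
  direction (0.9659, -0.2588); cell (4,7); t to first gridline: x 0.6108, y 2.5114 (then +1.0353 / +3.8637)
    (5,7) via x @ 0.6108  # hit
  → r_1 = 0.6108
beam 2: φ=-90°, α=30°
  direction (0.8660, 0.5000); cell (4,7); t to first gridline: x 0.6813, y 0.7000 (then +1.1547 / +2.0000)
    (5,7) via x @ 0.6813  # hit
  → r_2 = 0.6813
beam 3: φ=-45°, α=75°
  direction (0.2588, 0.9659); cell (4,7); t to first gridline: x 2.2796, y 0.3623 (then +3.8637 / +1.0353)
    (4,8) via y @ 0.3623  # hit
  → r_3 = 0.3623
beam 4: φ=0°, α=120°
  direction (-0.5000, 0.8660); cell (4,7); t to first gridline: x 0.8200, y 0.4041 (then +2.0000 / +1.1547)
    (4,8) via y @ 0.4041  # hit
  → r_4 = 0.4041
beam 5: φ=45°, α=165°
  direction (-0.9659, 0.2588); cell (4,7); t to first gridline: x 0.4245, y 1.3523 (then +1.0353 / +3.8637)
    (3,7) via x @ 0.4245
    (3,8) via y @ 1.3523  # hit
  → r_5 = 1.3523
beam 6: φ=90°, α=210°
  direction (-0.8660, -0.5000); cell (4,7); t to first gridline: x 0.4734, y 1.3000 (then +1.1547 / +2.0000)
    (3,7) via x @ 0.4734
    (3,6) via y @ 1.3000
    (2,6) via x @ 1.6281
    (1,6) via x @ 2.7828
    (1,5) via y @ 3.3000
    (0,5) via x @ 3.9375  # hit
  → r_6 = 3.9375
beam 7: φ=135°, α=255°
  direction (-0.2588, -0.9659); cell (4,7); t to first gridline: x 1.5841, y 0.6729 (then +3.8637 / +1.0353)
    (4,6) via y @ 0.6729
    (3,6) via x @ 1.5841
    (3,5) via y @ 1.7082
    (3,4) via y @ 2.7435
    (3,3) via y @ 3.7788
    (3,2) via y @ 4.8140
    (2,2) via x @ 5.4478
    (2,1) via y @ 5.8493
    (2,0) via y @ 6.8846  # hit
  → r_7 = 6.8846

ranges = [0.6108, 0.6813, 0.3623, 0.4041, 1.3523, 3.9375, 6.8846]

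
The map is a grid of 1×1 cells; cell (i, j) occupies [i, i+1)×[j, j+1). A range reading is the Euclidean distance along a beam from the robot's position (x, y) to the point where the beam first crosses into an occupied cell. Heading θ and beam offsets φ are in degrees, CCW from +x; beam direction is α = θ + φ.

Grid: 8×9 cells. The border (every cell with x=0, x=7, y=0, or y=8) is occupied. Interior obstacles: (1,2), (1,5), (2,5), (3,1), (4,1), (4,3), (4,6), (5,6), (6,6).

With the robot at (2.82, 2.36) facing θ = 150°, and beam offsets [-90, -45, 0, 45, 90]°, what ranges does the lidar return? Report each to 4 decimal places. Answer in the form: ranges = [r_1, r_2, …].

beam 1: φ=-90°, α=60°
  dir = (cos 60°, sin 60°) = (0.5000, 0.8660); from cell (2,2)
  next x-line at t=0.3600, next y-line at t=0.7390; Δt_x=2.0000, Δt_y=1.1547
    x: enter (3,2) at t=0.3600
    y: enter (3,3) at t=0.7390
    y: enter (3,4) at t=1.8937
    x: enter (4,4) at t=2.3600
    y: enter (4,5) at t=3.0484
    y: enter (4,6) at t=4.2031 ← occupied
  → r_1 = 4.2031
beam 2: φ=-45°, α=105°
  dir = (cos 105°, sin 105°) = (-0.2588, 0.9659); from cell (2,2)
  next x-line at t=3.1682, next y-line at t=0.6626; Δt_x=3.8637, Δt_y=1.0353
    y: enter (2,3) at t=0.6626
    y: enter (2,4) at t=1.6979
    y: enter (2,5) at t=2.7331 ← occupied
  → r_2 = 2.7331
beam 3: φ=0°, α=150°
  dir = (cos 150°, sin 150°) = (-0.8660, 0.5000); from cell (2,2)
  next x-line at t=0.9469, next y-line at t=1.2800; Δt_x=1.1547, Δt_y=2.0000
    x: enter (1,2) at t=0.9469 ← occupied
  → r_3 = 0.9469
beam 4: φ=45°, α=195°
  dir = (cos 195°, sin 195°) = (-0.9659, -0.2588); from cell (2,2)
  next x-line at t=0.8489, next y-line at t=1.3909; Δt_x=1.0353, Δt_y=3.8637
    x: enter (1,2) at t=0.8489 ← occupied
  → r_4 = 0.8489
beam 5: φ=90°, α=240°
  dir = (cos 240°, sin 240°) = (-0.5000, -0.8660); from cell (2,2)
  next x-line at t=1.6400, next y-line at t=0.4157; Δt_x=2.0000, Δt_y=1.1547
    y: enter (2,1) at t=0.4157
    y: enter (2,0) at t=1.5704 ← occupied
  → r_5 = 1.5704

ranges = [4.2031, 2.7331, 0.9469, 0.8489, 1.5704]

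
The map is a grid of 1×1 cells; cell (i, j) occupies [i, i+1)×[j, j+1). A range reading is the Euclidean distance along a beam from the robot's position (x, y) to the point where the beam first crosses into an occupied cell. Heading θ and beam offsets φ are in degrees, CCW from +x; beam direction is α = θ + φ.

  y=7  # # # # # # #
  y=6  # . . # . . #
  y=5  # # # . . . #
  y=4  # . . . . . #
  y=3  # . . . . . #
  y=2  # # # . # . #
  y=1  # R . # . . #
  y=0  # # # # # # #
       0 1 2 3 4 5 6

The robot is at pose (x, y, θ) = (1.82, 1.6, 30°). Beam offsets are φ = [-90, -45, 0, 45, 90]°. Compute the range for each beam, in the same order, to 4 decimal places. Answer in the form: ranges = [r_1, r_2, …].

ranges = [0.6928, 1.2216, 0.8000, 0.4141, 0.4619]

beam 1: φ=-90°, α=300°
  cosα=0.5000 sinα=-0.8660 | (1,1) | tMaxX 0.3600 tMaxY 0.6928 | tΔX 2.0000 tΔY 1.1547
    t=0.3600 [x] (2,1)
    t=0.6928 [y] (2,0) — stop
  → r_1 = 0.6928
beam 2: φ=-45°, α=345°
  cosα=0.9659 sinα=-0.2588 | (1,1) | tMaxX 0.1863 tMaxY 2.3182 | tΔX 1.0353 tΔY 3.8637
    t=0.1863 [x] (2,1)
    t=1.2216 [x] (3,1) — stop
  → r_2 = 1.2216
beam 3: φ=0°, α=30°
  cosα=0.8660 sinα=0.5000 | (1,1) | tMaxX 0.2078 tMaxY 0.8000 | tΔX 1.1547 tΔY 2.0000
    t=0.2078 [x] (2,1)
    t=0.8000 [y] (2,2) — stop
  → r_3 = 0.8000
beam 4: φ=45°, α=75°
  cosα=0.2588 sinα=0.9659 | (1,1) | tMaxX 0.6955 tMaxY 0.4141 | tΔX 3.8637 tΔY 1.0353
    t=0.4141 [y] (1,2) — stop
  → r_4 = 0.4141
beam 5: φ=90°, α=120°
  cosα=-0.5000 sinα=0.8660 | (1,1) | tMaxX 1.6400 tMaxY 0.4619 | tΔX 2.0000 tΔY 1.1547
    t=0.4619 [y] (1,2) — stop
  → r_5 = 0.4619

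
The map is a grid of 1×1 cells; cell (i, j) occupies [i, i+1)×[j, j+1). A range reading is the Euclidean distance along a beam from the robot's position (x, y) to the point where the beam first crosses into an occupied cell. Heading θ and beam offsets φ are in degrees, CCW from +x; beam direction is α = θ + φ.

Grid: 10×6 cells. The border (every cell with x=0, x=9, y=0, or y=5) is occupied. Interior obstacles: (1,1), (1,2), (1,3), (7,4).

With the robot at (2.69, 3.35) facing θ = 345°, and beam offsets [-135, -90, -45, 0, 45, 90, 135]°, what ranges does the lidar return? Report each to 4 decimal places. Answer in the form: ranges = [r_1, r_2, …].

ranges = [0.7967, 2.4329, 2.7135, 6.5326, 3.3000, 1.7082, 1.9053]

beam 1: φ=-135°, α=210°
  cosα=-0.8660 sinα=-0.5000 | (2,3) | tMaxX 0.7967 tMaxY 0.7000 | tΔX 1.1547 tΔY 2.0000
    t=0.7000 [y] (2,2)
    t=0.7967 [x] (1,2) — stop
  → r_1 = 0.7967
beam 2: φ=-90°, α=255°
  cosα=-0.2588 sinα=-0.9659 | (2,3) | tMaxX 2.6660 tMaxY 0.3623 | tΔX 3.8637 tΔY 1.0353
    t=0.3623 [y] (2,2)
    t=1.3976 [y] (2,1)
    t=2.4329 [y] (2,0) — stop
  → r_2 = 2.4329
beam 3: φ=-45°, α=300°
  cosα=0.5000 sinα=-0.8660 | (2,3) | tMaxX 0.6200 tMaxY 0.4041 | tΔX 2.0000 tΔY 1.1547
    t=0.4041 [y] (2,2)
    t=0.6200 [x] (3,2)
    t=1.5588 [y] (3,1)
    t=2.6200 [x] (4,1)
    t=2.7135 [y] (4,0) — stop
  → r_3 = 2.7135
beam 4: φ=0°, α=345°
  cosα=0.9659 sinα=-0.2588 | (2,3) | tMaxX 0.3209 tMaxY 1.3523 | tΔX 1.0353 tΔY 3.8637
    t=0.3209 [x] (3,3)
    t=1.3523 [y] (3,2)
    t=1.3562 [x] (4,2)
    t=2.3915 [x] (5,2)
    t=3.4268 [x] (6,2)
    t=4.4620 [x] (7,2)
    t=5.2160 [y] (7,1)
    t=5.4973 [x] (8,1)
    t=6.5326 [x] (9,1) — stop
  → r_4 = 6.5326
beam 5: φ=45°, α=30°
  cosα=0.8660 sinα=0.5000 | (2,3) | tMaxX 0.3580 tMaxY 1.3000 | tΔX 1.1547 tΔY 2.0000
    t=0.3580 [x] (3,3)
    t=1.3000 [y] (3,4)
    t=1.5127 [x] (4,4)
    t=2.6674 [x] (5,4)
    t=3.3000 [y] (5,5) — stop
  → r_5 = 3.3000
beam 6: φ=90°, α=75°
  cosα=0.2588 sinα=0.9659 | (2,3) | tMaxX 1.1977 tMaxY 0.6729 | tΔX 3.8637 tΔY 1.0353
    t=0.6729 [y] (2,4)
    t=1.1977 [x] (3,4)
    t=1.7082 [y] (3,5) — stop
  → r_6 = 1.7082
beam 7: φ=135°, α=120°
  cosα=-0.5000 sinα=0.8660 | (2,3) | tMaxX 1.3800 tMaxY 0.7506 | tΔX 2.0000 tΔY 1.1547
    t=0.7506 [y] (2,4)
    t=1.3800 [x] (1,4)
    t=1.9053 [y] (1,5) — stop
  → r_7 = 1.9053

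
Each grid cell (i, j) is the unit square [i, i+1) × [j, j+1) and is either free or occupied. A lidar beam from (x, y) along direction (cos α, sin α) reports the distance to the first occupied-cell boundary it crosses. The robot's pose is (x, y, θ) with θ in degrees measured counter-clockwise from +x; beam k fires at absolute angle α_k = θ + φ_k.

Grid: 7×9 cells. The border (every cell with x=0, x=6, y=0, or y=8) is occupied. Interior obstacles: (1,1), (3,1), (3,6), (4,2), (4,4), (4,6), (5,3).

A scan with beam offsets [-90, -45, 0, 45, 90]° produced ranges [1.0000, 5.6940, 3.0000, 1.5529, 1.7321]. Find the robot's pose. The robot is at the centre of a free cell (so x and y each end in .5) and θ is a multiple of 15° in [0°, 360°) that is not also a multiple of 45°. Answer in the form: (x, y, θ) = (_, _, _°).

(x, y, θ) = (1.5, 6.5, 330°)

The pose lattice has 28·16 = 448 candidates. Test each by forward raycasting.
  (5.5, 5.5, 195°): beam 1 = 2.5882 ≠ 1.0000 ✗
  (5.5, 7.5, 30°): beam 2 = 0.5176 ≠ 5.6940 ✗
  (1.5, 4.5, 330°): beam 2 = 3.6235 ≠ 5.6940 ✗
  (3.5, 7.5, 30°): beam 1 = 0.5774 ≠ 1.0000 ✗
  …
  (1.5, 6.5, 330°): r_1=1.0000, r_2=5.6940, r_3=3.0000, r_4=1.5529, r_5=1.7321 — all match ✓
No second candidate reproduces the full scan.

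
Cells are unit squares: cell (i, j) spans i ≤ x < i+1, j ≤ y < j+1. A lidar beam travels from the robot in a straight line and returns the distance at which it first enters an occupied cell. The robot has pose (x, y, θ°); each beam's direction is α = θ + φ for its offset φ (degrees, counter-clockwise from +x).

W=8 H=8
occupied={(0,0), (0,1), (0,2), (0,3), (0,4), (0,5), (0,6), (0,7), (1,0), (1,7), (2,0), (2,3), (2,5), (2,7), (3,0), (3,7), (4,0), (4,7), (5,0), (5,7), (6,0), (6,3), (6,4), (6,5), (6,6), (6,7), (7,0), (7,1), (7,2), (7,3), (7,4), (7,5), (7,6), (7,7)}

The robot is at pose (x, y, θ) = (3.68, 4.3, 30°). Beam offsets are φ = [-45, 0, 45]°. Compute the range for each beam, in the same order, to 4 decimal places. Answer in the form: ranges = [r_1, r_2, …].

beam 1: φ=-45°, α=345°
  d=(0.9659,-0.2588)  start (3,4)  tX=0.3313 tY=1.1591  stride 1/|dx|=1.0353 1/|dy|=3.8637
    cross x-line → (4,4), t=0.3313
    cross y-line → (4,3), t=1.1591
    cross x-line → (5,3), t=1.3666
    cross x-line → (6,3), t=2.4018 (wall)
  → r_1 = 2.4018
beam 2: φ=0°, α=30°
  d=(0.8660,0.5000)  start (3,4)  tX=0.3695 tY=1.4000  stride 1/|dx|=1.1547 1/|dy|=2.0000
    cross x-line → (4,4), t=0.3695
    cross y-line → (4,5), t=1.4000
    cross x-line → (5,5), t=1.5242
    cross x-line → (6,5), t=2.6789 (wall)
  → r_2 = 2.6789
beam 3: φ=45°, α=75°
  d=(0.2588,0.9659)  start (3,4)  tX=1.2364 tY=0.7247  stride 1/|dx|=3.8637 1/|dy|=1.0353
    cross y-line → (3,5), t=0.7247
    cross x-line → (4,5), t=1.2364
    cross y-line → (4,6), t=1.7600
    cross y-line → (4,7), t=2.7952 (wall)
  → r_3 = 2.7952

ranges = [2.4018, 2.6789, 2.7952]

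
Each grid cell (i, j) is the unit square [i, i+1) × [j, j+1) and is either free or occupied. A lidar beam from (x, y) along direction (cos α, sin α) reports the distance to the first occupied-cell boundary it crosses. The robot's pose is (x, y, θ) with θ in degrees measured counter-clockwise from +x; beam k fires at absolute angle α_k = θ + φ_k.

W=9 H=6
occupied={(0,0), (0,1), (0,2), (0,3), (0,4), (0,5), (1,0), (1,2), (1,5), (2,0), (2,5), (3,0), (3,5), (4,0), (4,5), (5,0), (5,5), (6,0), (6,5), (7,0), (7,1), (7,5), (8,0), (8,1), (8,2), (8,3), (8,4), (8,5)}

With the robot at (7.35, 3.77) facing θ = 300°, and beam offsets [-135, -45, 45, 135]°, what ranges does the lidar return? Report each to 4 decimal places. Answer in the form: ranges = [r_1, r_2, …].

beam 1: φ=-135°, α=165°
  cosα=-0.9659 sinα=0.2588 | (7,3) | tMaxX 0.3623 tMaxY 0.8887 | tΔX 1.0353 tΔY 3.8637
    t=0.3623 [x] (6,3)
    t=0.8887 [y] (6,4)
    t=1.3976 [x] (5,4)
    t=2.4329 [x] (4,4)
    t=3.4682 [x] (3,4)
    t=4.5035 [x] (2,4)
    t=4.7524 [y] (2,5) — stop
  → r_1 = 4.7524
beam 2: φ=-45°, α=255°
  cosα=-0.2588 sinα=-0.9659 | (7,3) | tMaxX 1.3523 tMaxY 0.7972 | tΔX 3.8637 tΔY 1.0353
    t=0.7972 [y] (7,2)
    t=1.3523 [x] (6,2)
    t=1.8324 [y] (6,1)
    t=2.8677 [y] (6,0) — stop
  → r_2 = 2.8677
beam 3: φ=45°, α=345°
  cosα=0.9659 sinα=-0.2588 | (7,3) | tMaxX 0.6729 tMaxY 2.9751 | tΔX 1.0353 tΔY 3.8637
    t=0.6729 [x] (8,3) — stop
  → r_3 = 0.6729
beam 4: φ=135°, α=75°
  cosα=0.2588 sinα=0.9659 | (7,3) | tMaxX 2.5114 tMaxY 0.2381 | tΔX 3.8637 tΔY 1.0353
    t=0.2381 [y] (7,4)
    t=1.2734 [y] (7,5) — stop
  → r_4 = 1.2734

ranges = [4.7524, 2.8677, 0.6729, 1.2734]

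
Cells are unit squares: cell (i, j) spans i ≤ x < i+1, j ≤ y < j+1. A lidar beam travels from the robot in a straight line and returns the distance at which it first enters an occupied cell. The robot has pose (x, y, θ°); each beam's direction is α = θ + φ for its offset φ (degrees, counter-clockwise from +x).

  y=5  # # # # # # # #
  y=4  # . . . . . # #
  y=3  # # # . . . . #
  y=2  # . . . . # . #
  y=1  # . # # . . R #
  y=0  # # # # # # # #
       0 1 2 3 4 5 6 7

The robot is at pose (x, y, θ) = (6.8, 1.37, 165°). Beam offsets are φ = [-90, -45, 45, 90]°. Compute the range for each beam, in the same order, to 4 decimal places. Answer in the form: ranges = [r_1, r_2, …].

beam 1: φ=-90°, α=75°
  d=(0.2588,0.9659)  start (6,1)  tX=0.7727 tY=0.6522  stride 1/|dx|=3.8637 1/|dy|=1.0353
    cross y-line → (6,2), t=0.6522
    cross x-line → (7,2), t=0.7727 (wall)
  → r_1 = 0.7727
beam 2: φ=-45°, α=120°
  d=(-0.5000,0.8660)  start (6,1)  tX=1.6000 tY=0.7275  stride 1/|dx|=2.0000 1/|dy|=1.1547
    cross y-line → (6,2), t=0.7275
    cross x-line → (5,2), t=1.6000 (wall)
  → r_2 = 1.6000
beam 3: φ=45°, α=210°
  d=(-0.8660,-0.5000)  start (6,1)  tX=0.9238 tY=0.7400  stride 1/|dx|=1.1547 1/|dy|=2.0000
    cross y-line → (6,0), t=0.7400 (wall)
  → r_3 = 0.7400
beam 4: φ=90°, α=255°
  d=(-0.2588,-0.9659)  start (6,1)  tX=3.0910 tY=0.3831  stride 1/|dx|=3.8637 1/|dy|=1.0353
    cross y-line → (6,0), t=0.3831 (wall)
  → r_4 = 0.3831

ranges = [0.7727, 1.6000, 0.7400, 0.3831]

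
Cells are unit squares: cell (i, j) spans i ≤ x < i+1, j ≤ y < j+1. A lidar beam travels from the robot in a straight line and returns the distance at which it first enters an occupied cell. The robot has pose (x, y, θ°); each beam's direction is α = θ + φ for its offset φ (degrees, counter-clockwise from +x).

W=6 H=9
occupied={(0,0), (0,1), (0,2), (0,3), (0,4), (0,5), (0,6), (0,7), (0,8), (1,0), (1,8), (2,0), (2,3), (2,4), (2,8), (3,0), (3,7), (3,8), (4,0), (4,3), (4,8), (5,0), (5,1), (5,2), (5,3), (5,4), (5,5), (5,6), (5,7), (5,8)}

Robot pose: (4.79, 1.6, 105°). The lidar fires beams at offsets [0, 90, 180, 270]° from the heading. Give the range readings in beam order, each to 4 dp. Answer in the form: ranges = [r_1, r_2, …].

ranges = [1.4494, 2.3182, 0.6212, 0.2174]

beam 1: φ=0°, α=105°
  d=(-0.2588,0.9659)  start (4,1)  tX=3.0523 tY=0.4141  stride 1/|dx|=3.8637 1/|dy|=1.0353
    cross y-line → (4,2), t=0.4141
    cross y-line → (4,3), t=1.4494 (wall)
  → r_1 = 1.4494
beam 2: φ=90°, α=195°
  d=(-0.9659,-0.2588)  start (4,1)  tX=0.8179 tY=2.3182  stride 1/|dx|=1.0353 1/|dy|=3.8637
    cross x-line → (3,1), t=0.8179
    cross x-line → (2,1), t=1.8531
    cross y-line → (2,0), t=2.3182 (wall)
  → r_2 = 2.3182
beam 3: φ=180°, α=285°
  d=(0.2588,-0.9659)  start (4,1)  tX=0.8114 tY=0.6212  stride 1/|dx|=3.8637 1/|dy|=1.0353
    cross y-line → (4,0), t=0.6212 (wall)
  → r_3 = 0.6212
beam 4: φ=270°, α=15°
  d=(0.9659,0.2588)  start (4,1)  tX=0.2174 tY=1.5455  stride 1/|dx|=1.0353 1/|dy|=3.8637
    cross x-line → (5,1), t=0.2174 (wall)
  → r_4 = 0.2174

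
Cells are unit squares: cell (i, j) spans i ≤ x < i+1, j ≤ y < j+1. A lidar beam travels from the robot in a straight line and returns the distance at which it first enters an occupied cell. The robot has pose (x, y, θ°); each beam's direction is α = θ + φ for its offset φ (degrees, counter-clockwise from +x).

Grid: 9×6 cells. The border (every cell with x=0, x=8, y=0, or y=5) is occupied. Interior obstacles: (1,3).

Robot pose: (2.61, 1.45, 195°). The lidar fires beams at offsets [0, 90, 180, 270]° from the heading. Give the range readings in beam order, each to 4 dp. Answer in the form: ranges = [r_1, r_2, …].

beam 1: φ=0°, α=195°
  d=(-0.9659,-0.2588)  start (2,1)  tX=0.6315 tY=1.7387  stride 1/|dx|=1.0353 1/|dy|=3.8637
    cross x-line → (1,1), t=0.6315
    cross x-line → (0,1), t=1.6668 (wall)
  → r_1 = 1.6668
beam 2: φ=90°, α=285°
  d=(0.2588,-0.9659)  start (2,1)  tX=1.5068 tY=0.4659  stride 1/|dx|=3.8637 1/|dy|=1.0353
    cross y-line → (2,0), t=0.4659 (wall)
  → r_2 = 0.4659
beam 3: φ=180°, α=15°
  d=(0.9659,0.2588)  start (2,1)  tX=0.4038 tY=2.1250  stride 1/|dx|=1.0353 1/|dy|=3.8637
    cross x-line → (3,1), t=0.4038
    cross x-line → (4,1), t=1.4390
    cross y-line → (4,2), t=2.1250
    cross x-line → (5,2), t=2.4743
    cross x-line → (6,2), t=3.5096
    cross x-line → (7,2), t=4.5449
    cross x-line → (8,2), t=5.5801 (wall)
  → r_3 = 5.5801
beam 4: φ=270°, α=105°
  d=(-0.2588,0.9659)  start (2,1)  tX=2.3569 tY=0.5694  stride 1/|dx|=3.8637 1/|dy|=1.0353
    cross y-line → (2,2), t=0.5694
    cross y-line → (2,3), t=1.6047
    cross x-line → (1,3), t=2.3569 (wall)
  → r_4 = 2.3569

ranges = [1.6668, 0.4659, 5.5801, 2.3569]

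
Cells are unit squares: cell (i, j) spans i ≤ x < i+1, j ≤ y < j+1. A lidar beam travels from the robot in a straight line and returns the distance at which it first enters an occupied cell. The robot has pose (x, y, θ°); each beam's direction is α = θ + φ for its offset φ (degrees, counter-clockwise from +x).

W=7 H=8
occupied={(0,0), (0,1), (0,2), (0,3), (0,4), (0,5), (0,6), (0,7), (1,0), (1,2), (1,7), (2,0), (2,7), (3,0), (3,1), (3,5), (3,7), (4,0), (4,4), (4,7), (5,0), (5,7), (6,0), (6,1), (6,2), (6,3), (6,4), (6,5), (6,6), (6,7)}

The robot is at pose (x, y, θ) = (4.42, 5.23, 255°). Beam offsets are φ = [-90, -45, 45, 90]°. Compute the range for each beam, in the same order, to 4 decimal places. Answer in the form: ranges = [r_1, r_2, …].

ranges = [0.4348, 0.4600, 0.2656, 1.6357]

beam 1: φ=-90°, α=165°
  cosα=-0.9659 sinα=0.2588 | (4,5) | tMaxX 0.4348 tMaxY 2.9751 | tΔX 1.0353 tΔY 3.8637
    t=0.4348 [x] (3,5) — stop
  → r_1 = 0.4348
beam 2: φ=-45°, α=210°
  cosα=-0.8660 sinα=-0.5000 | (4,5) | tMaxX 0.4850 tMaxY 0.4600 | tΔX 1.1547 tΔY 2.0000
    t=0.4600 [y] (4,4) — stop
  → r_2 = 0.4600
beam 3: φ=45°, α=300°
  cosα=0.5000 sinα=-0.8660 | (4,5) | tMaxX 1.1600 tMaxY 0.2656 | tΔX 2.0000 tΔY 1.1547
    t=0.2656 [y] (4,4) — stop
  → r_3 = 0.2656
beam 4: φ=90°, α=345°
  cosα=0.9659 sinα=-0.2588 | (4,5) | tMaxX 0.6005 tMaxY 0.8887 | tΔX 1.0353 tΔY 3.8637
    t=0.6005 [x] (5,5)
    t=0.8887 [y] (5,4)
    t=1.6357 [x] (6,4) — stop
  → r_4 = 1.6357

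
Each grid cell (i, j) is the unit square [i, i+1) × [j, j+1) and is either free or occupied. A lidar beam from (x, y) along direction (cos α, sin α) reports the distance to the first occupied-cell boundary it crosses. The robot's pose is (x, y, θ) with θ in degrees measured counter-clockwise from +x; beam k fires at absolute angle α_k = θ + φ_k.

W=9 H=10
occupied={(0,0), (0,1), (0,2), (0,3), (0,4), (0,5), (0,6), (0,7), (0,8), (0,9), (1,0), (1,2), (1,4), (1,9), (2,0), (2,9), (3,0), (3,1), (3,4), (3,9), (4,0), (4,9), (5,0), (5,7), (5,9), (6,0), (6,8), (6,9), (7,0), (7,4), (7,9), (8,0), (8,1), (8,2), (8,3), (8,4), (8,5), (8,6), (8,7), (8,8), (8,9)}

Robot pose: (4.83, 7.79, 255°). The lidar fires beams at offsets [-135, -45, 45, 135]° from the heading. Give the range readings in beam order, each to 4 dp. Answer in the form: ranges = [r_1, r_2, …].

ranges = [1.3972, 4.4225, 0.3400, 0.1963]

beam 1: φ=-135°, α=120°
  cosα=-0.5000 sinα=0.8660 | (4,7) | tMaxX 1.6600 tMaxY 0.2425 | tΔX 2.0000 tΔY 1.1547
    t=0.2425 [y] (4,8)
    t=1.3972 [y] (4,9) — stop
  → r_1 = 1.3972
beam 2: φ=-45°, α=210°
  cosα=-0.8660 sinα=-0.5000 | (4,7) | tMaxX 0.9584 tMaxY 1.5800 | tΔX 1.1547 tΔY 2.0000
    t=0.9584 [x] (3,7)
    t=1.5800 [y] (3,6)
    t=2.1131 [x] (2,6)
    t=3.2678 [x] (1,6)
    t=3.5800 [y] (1,5)
    t=4.4225 [x] (0,5) — stop
  → r_2 = 4.4225
beam 3: φ=45°, α=300°
  cosα=0.5000 sinα=-0.8660 | (4,7) | tMaxX 0.3400 tMaxY 0.9122 | tΔX 2.0000 tΔY 1.1547
    t=0.3400 [x] (5,7) — stop
  → r_3 = 0.3400
beam 4: φ=135°, α=30°
  cosα=0.8660 sinα=0.5000 | (4,7) | tMaxX 0.1963 tMaxY 0.4200 | tΔX 1.1547 tΔY 2.0000
    t=0.1963 [x] (5,7) — stop
  → r_4 = 0.1963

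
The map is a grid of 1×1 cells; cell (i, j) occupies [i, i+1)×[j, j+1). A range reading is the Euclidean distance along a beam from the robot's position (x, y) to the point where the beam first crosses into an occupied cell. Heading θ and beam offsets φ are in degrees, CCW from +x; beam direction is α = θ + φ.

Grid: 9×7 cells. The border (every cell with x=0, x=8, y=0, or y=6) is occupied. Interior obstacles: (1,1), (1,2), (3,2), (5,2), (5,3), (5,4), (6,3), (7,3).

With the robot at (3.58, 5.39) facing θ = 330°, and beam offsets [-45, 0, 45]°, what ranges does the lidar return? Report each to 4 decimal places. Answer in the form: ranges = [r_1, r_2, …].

ranges = [4.5449, 1.6397, 2.3569]

beam 1: φ=-45°, α=285°
  d=(0.2588,-0.9659)  start (3,5)  tX=1.6228 tY=0.4038  stride 1/|dx|=3.8637 1/|dy|=1.0353
    cross y-line → (3,4), t=0.4038
    cross y-line → (3,3), t=1.4390
    cross x-line → (4,3), t=1.6228
    cross y-line → (4,2), t=2.4743
    cross y-line → (4,1), t=3.5096
    cross y-line → (4,0), t=4.5449 (wall)
  → r_1 = 4.5449
beam 2: φ=0°, α=330°
  d=(0.8660,-0.5000)  start (3,5)  tX=0.4850 tY=0.7800  stride 1/|dx|=1.1547 1/|dy|=2.0000
    cross x-line → (4,5), t=0.4850
    cross y-line → (4,4), t=0.7800
    cross x-line → (5,4), t=1.6397 (wall)
  → r_2 = 1.6397
beam 3: φ=45°, α=15°
  d=(0.9659,0.2588)  start (3,5)  tX=0.4348 tY=2.3569  stride 1/|dx|=1.0353 1/|dy|=3.8637
    cross x-line → (4,5), t=0.4348
    cross x-line → (5,5), t=1.4701
    cross y-line → (5,6), t=2.3569 (wall)
  → r_3 = 2.3569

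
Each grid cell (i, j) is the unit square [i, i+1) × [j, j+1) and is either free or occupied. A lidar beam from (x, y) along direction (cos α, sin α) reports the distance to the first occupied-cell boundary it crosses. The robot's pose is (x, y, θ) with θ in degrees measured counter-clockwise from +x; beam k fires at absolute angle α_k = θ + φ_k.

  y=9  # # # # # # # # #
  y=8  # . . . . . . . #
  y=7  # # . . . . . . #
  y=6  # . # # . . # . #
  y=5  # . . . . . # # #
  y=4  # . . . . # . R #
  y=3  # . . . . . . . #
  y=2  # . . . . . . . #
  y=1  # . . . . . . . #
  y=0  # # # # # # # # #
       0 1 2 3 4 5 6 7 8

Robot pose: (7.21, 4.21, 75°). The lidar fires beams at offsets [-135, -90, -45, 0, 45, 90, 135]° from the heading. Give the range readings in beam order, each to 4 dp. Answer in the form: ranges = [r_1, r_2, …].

beam 1: φ=-135°, α=300°
  cosα=0.5000 sinα=-0.8660 | (7,4) | tMaxX 1.5800 tMaxY 0.2425 | tΔX 2.0000 tΔY 1.1547
    t=0.2425 [y] (7,3)
    t=1.3972 [y] (7,2)
    t=1.5800 [x] (8,2) — stop
  → r_1 = 1.5800
beam 2: φ=-90°, α=345°
  cosα=0.9659 sinα=-0.2588 | (7,4) | tMaxX 0.8179 tMaxY 0.8114 | tΔX 1.0353 tΔY 3.8637
    t=0.8114 [y] (7,3)
    t=0.8179 [x] (8,3) — stop
  → r_2 = 0.8179
beam 3: φ=-45°, α=30°
  cosα=0.8660 sinα=0.5000 | (7,4) | tMaxX 0.9122 tMaxY 1.5800 | tΔX 1.1547 tΔY 2.0000
    t=0.9122 [x] (8,4) — stop
  → r_3 = 0.9122
beam 4: φ=0°, α=75°
  cosα=0.2588 sinα=0.9659 | (7,4) | tMaxX 3.0523 tMaxY 0.8179 | tΔX 3.8637 tΔY 1.0353
    t=0.8179 [y] (7,5) — stop
  → r_4 = 0.8179
beam 5: φ=45°, α=120°
  cosα=-0.5000 sinα=0.8660 | (7,4) | tMaxX 0.4200 tMaxY 0.9122 | tΔX 2.0000 tΔY 1.1547
    t=0.4200 [x] (6,4)
    t=0.9122 [y] (6,5) — stop
  → r_5 = 0.9122
beam 6: φ=90°, α=165°
  cosα=-0.9659 sinα=0.2588 | (7,4) | tMaxX 0.2174 tMaxY 3.0523 | tΔX 1.0353 tΔY 3.8637
    t=0.2174 [x] (6,4)
    t=1.2527 [x] (5,4) — stop
  → r_6 = 1.2527
beam 7: φ=135°, α=210°
  cosα=-0.8660 sinα=-0.5000 | (7,4) | tMaxX 0.2425 tMaxY 0.4200 | tΔX 1.1547 tΔY 2.0000
    t=0.2425 [x] (6,4)
    t=0.4200 [y] (6,3)
    t=1.3972 [x] (5,3)
    t=2.4200 [y] (5,2)
    t=2.5519 [x] (4,2)
    t=3.7066 [x] (3,2)
    t=4.4200 [y] (3,1)
    t=4.8613 [x] (2,1)
    t=6.0160 [x] (1,1)
    t=6.4200 [y] (1,0) — stop
  → r_7 = 6.4200

ranges = [1.5800, 0.8179, 0.9122, 0.8179, 0.9122, 1.2527, 6.4200]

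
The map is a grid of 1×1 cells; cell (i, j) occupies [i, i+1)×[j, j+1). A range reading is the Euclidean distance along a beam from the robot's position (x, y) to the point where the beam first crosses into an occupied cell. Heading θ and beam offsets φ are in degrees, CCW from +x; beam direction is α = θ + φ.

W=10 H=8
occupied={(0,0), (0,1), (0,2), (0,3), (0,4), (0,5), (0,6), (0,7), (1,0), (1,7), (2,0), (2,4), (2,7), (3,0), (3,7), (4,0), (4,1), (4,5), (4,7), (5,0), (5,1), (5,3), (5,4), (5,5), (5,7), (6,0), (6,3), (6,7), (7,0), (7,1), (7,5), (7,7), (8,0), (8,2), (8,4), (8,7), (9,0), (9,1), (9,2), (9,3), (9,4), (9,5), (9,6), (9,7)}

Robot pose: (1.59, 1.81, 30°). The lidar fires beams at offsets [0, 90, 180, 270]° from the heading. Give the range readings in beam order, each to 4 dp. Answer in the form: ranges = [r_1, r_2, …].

ranges = [3.9375, 1.1800, 0.6813, 0.9353]

beam 1: φ=0°, α=30°
  cosα=0.8660 sinα=0.5000 | (1,1) | tMaxX 0.4734 tMaxY 0.3800 | tΔX 1.1547 tΔY 2.0000
    t=0.3800 [y] (1,2)
    t=0.4734 [x] (2,2)
    t=1.6281 [x] (3,2)
    t=2.3800 [y] (3,3)
    t=2.7828 [x] (4,3)
    t=3.9375 [x] (5,3) — stop
  → r_1 = 3.9375
beam 2: φ=90°, α=120°
  cosα=-0.5000 sinα=0.8660 | (1,1) | tMaxX 1.1800 tMaxY 0.2194 | tΔX 2.0000 tΔY 1.1547
    t=0.2194 [y] (1,2)
    t=1.1800 [x] (0,2) — stop
  → r_2 = 1.1800
beam 3: φ=180°, α=210°
  cosα=-0.8660 sinα=-0.5000 | (1,1) | tMaxX 0.6813 tMaxY 1.6200 | tΔX 1.1547 tΔY 2.0000
    t=0.6813 [x] (0,1) — stop
  → r_3 = 0.6813
beam 4: φ=270°, α=300°
  cosα=0.5000 sinα=-0.8660 | (1,1) | tMaxX 0.8200 tMaxY 0.9353 | tΔX 2.0000 tΔY 1.1547
    t=0.8200 [x] (2,1)
    t=0.9353 [y] (2,0) — stop
  → r_4 = 0.9353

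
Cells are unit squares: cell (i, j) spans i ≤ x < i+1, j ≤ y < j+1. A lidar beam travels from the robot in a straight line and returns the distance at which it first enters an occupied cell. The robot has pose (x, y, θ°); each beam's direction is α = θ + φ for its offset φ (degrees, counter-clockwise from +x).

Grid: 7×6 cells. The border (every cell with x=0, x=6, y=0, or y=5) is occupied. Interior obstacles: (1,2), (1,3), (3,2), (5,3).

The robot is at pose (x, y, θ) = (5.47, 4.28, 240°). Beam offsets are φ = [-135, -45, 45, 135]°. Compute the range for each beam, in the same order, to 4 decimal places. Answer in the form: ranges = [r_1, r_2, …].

ranges = [0.7454, 3.5924, 0.2899, 0.5487]

beam 1: φ=-135°, α=105°
  cosα=-0.2588 sinα=0.9659 | (5,4) | tMaxX 1.8159 tMaxY 0.7454 | tΔX 3.8637 tΔY 1.0353
    t=0.7454 [y] (5,5) — stop
  → r_1 = 0.7454
beam 2: φ=-45°, α=195°
  cosα=-0.9659 sinα=-0.2588 | (5,4) | tMaxX 0.4866 tMaxY 1.0818 | tΔX 1.0353 tΔY 3.8637
    t=0.4866 [x] (4,4)
    t=1.0818 [y] (4,3)
    t=1.5219 [x] (3,3)
    t=2.5571 [x] (2,3)
    t=3.5924 [x] (1,3) — stop
  → r_2 = 3.5924
beam 3: φ=45°, α=285°
  cosα=0.2588 sinα=-0.9659 | (5,4) | tMaxX 2.0478 tMaxY 0.2899 | tΔX 3.8637 tΔY 1.0353
    t=0.2899 [y] (5,3) — stop
  → r_3 = 0.2899
beam 4: φ=135°, α=15°
  cosα=0.9659 sinα=0.2588 | (5,4) | tMaxX 0.5487 tMaxY 2.7819 | tΔX 1.0353 tΔY 3.8637
    t=0.5487 [x] (6,4) — stop
  → r_4 = 0.5487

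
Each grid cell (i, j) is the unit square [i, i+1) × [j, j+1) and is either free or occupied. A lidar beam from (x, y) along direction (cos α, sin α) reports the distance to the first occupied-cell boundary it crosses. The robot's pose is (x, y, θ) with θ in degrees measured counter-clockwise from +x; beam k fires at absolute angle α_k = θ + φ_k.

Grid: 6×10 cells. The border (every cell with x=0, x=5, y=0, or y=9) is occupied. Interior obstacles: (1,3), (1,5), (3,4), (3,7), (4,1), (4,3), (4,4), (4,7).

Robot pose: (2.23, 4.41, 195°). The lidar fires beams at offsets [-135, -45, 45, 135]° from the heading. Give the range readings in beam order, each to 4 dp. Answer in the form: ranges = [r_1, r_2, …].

beam 1: φ=-135°, α=60°
  dir = (cos 60°, sin 60°) = (0.5000, 0.8660); from cell (2,4)
  next x-line at t=1.5400, next y-line at t=0.6813; Δt_x=2.0000, Δt_y=1.1547
    y: enter (2,5) at t=0.6813
    x: enter (3,5) at t=1.5400
    y: enter (3,6) at t=1.8360
    y: enter (3,7) at t=2.9907 ← occupied
  → r_1 = 2.9907
beam 2: φ=-45°, α=150°
  dir = (cos 150°, sin 150°) = (-0.8660, 0.5000); from cell (2,4)
  next x-line at t=0.2656, next y-line at t=1.1800; Δt_x=1.1547, Δt_y=2.0000
    x: enter (1,4) at t=0.2656
    y: enter (1,5) at t=1.1800 ← occupied
  → r_2 = 1.1800
beam 3: φ=45°, α=240°
  dir = (cos 240°, sin 240°) = (-0.5000, -0.8660); from cell (2,4)
  next x-line at t=0.4600, next y-line at t=0.4734; Δt_x=2.0000, Δt_y=1.1547
    x: enter (1,4) at t=0.4600
    y: enter (1,3) at t=0.4734 ← occupied
  → r_3 = 0.4734
beam 4: φ=135°, α=330°
  dir = (cos 330°, sin 330°) = (0.8660, -0.5000); from cell (2,4)
  next x-line at t=0.8891, next y-line at t=0.8200; Δt_x=1.1547, Δt_y=2.0000
    y: enter (2,3) at t=0.8200
    x: enter (3,3) at t=0.8891
    x: enter (4,3) at t=2.0438 ← occupied
  → r_4 = 2.0438

ranges = [2.9907, 1.1800, 0.4734, 2.0438]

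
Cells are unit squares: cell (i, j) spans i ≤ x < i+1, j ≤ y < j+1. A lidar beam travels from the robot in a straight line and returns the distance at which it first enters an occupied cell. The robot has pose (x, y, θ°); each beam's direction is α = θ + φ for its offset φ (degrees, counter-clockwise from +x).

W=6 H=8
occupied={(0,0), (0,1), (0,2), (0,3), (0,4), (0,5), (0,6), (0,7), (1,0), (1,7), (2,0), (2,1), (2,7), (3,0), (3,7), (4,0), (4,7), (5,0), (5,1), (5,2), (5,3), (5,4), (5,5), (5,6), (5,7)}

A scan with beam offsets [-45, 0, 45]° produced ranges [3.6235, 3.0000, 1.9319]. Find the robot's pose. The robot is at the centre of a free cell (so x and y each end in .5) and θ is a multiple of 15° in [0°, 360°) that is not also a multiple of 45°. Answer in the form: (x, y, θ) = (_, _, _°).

Enumerate (i+0.5, j+0.5, θ) over the 23 free cells and 16 admissible headings. For each, cast all 3 beams and compare to the given ranges.
  (2.5, 2.5, 15°): beam 1 = 2.8868 ≠ 3.6235 ✗
  (2.5, 2.5, 195°): beam 1 = 1.7321 ≠ 3.6235 ✗
  (3.5, 3.5, 105°): beam 1 = 3.0000 ≠ 3.6235 ✗
  …
  (4.5, 4.5, 240°): r_1=3.6235, r_2=3.0000, r_3=1.9319 — all match ✓
Only this pose fits every beam.

(x, y, θ) = (4.5, 4.5, 240°)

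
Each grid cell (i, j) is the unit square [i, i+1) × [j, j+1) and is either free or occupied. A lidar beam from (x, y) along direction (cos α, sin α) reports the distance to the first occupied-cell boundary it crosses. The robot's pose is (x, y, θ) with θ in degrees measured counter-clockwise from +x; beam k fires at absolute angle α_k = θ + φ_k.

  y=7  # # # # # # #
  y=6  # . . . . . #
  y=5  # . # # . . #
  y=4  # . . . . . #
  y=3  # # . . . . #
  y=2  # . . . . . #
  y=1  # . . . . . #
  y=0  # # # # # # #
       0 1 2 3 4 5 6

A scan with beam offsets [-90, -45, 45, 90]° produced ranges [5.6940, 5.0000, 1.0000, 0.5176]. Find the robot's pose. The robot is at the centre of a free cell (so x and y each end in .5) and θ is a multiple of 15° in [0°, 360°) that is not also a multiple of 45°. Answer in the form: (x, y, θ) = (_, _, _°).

(x, y, θ) = (3.5, 1.5, 165°)

Candidates: 27 free-cell centres × 16 headings = 432 poses. Raycast each; keep the one whose scan matches to 4 dp.
  (3.5, 4.5, 345°): beam 1 = 3.6235 ≠ 5.6940 ✗
  (2.5, 2.5, 75°): beam 1 = 3.6235 ≠ 5.6940 ✗
  (4.5, 6.5, 210°): beam 1 = 0.5774 ≠ 5.6940 ✗
  …
  (3.5, 1.5, 165°): r_1=5.6940, r_2=5.0000, r_3=1.0000, r_4=0.5176 — all match ✓
Unique over the lattice → pose = (3.5, 1.5, 165°).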